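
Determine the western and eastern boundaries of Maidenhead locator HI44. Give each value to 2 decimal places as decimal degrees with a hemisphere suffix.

Field H=7, I=8: +7·20° lon, +8·10° lat → SW at lon -40°, lat -10°.
Square 4, 4: +4·2° lon, +4·1° lat → SW at lon -32°, lat -6°.
Cell spans 2° lon × 1° lat.
west 32.00° W, east 30.00° W.

32.00° W, 30.00° W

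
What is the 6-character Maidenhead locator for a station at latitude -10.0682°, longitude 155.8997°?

QH79ww

Shift to the Maidenhead origin (180°W, 90°S): lon 335.8997, lat 79.9318.
Field: lon ⌊335.8997/20⌋ = 16 → Q; lat ⌊79.9318/10⌋ = 7 → H.
Square: lon ⌊15.8997/2⌋ = 7; lat ⌊9.9318/1⌋ = 9.
Subsquare: lon ⌊1.8997/0.0833333⌋ = 22 → w; lat ⌊0.9318/0.0416667⌋ = 22 → w.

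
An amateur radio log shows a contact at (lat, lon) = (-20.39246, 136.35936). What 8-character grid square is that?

Offset from 180°W / 90°S: lon 316.35936°, lat 69.60754°.
Field (20°×10°, letters A–R): lon ⌊316.35936/20⌋ = 15 → P; lat ⌊69.60754/10⌋ = 6 → G.
Square (2°×1°, digits 0–9): lon ⌊16.35936/2⌋ = 8; lat ⌊9.60754/1⌋ = 9.
Subsquare (5′×2.5′, letters a–x): lon ⌊0.35936/0.0833333⌋ = 4 → e; lat ⌊0.60754/0.0416667⌋ = 14 → o.
Extended square (30″×15″, digits 0–9): lon ⌊0.02603/0.00833333⌋ = 3; lat ⌊0.02421/0.00416667⌋ = 5.

PG89eo35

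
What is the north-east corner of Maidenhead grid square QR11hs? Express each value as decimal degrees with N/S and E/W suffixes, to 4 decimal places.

Field Q=16, R=17: +16·20° lon, +17·10° lat → SW at lon 140°, lat 80°.
Square 1, 1: +1·2° lon, +1·1° lat → SW at lon 142°, lat 81°.
Subsquare h=7, s=18: +7·0.0833333° lon, +18·0.0416667° lat → SW at lon 142.583°, lat 81.75°.
Cell spans 0.0833333° lon × 0.0416667° lat. NE corner is SW corner plus one full cell.
latitude 81.7917° N, longitude 142.6667° E.

81.7917° N, 142.6667° E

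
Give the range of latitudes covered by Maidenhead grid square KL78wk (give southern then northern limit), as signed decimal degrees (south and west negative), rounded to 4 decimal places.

28.4167, 28.4583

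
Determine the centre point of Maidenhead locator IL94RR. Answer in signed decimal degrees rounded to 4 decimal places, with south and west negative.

24.7292, -0.5417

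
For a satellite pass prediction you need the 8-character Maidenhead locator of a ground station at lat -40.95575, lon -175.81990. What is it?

AE29cb10

Add 180° to longitude and 90° to latitude: 4.18010, 49.04425.
Field (20°×10°, letters A–R): 4.18010/20 → 0 → A, 49.04425/10 → 4 → E; chars AE.
Square (2°×1°, digits 0–9): 4.18010/2 → 2, 9.04425/1 → 9; chars 29.
Subsquare (5′×2.5′, letters a–x): 0.18010/0.0833333 → 2 → c, 0.04425/0.0416667 → 1 → b; chars cb.
Extended square (30″×15″, digits 0–9): 0.01343/0.00833333 → 1, 0.00258/0.00416667 → 0; chars 10.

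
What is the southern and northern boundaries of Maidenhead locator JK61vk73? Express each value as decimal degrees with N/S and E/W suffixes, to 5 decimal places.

11.42917° N, 11.43333° N

Field J=9, K=10: +9·20° lon, +10·10° lat → SW at lon 0°, lat 10°.
Square 6, 1: +6·2° lon, +1·1° lat → SW at lon 12°, lat 11°.
Subsquare v=21, k=10: +21·0.0833333° lon, +10·0.0416667° lat → SW at lon 13.75°, lat 11.4167°.
Extended square 7, 3: +7·0.00833333° lon, +3·0.00416667° lat → SW at lon 13.8083°, lat 11.4292°.
Cell spans 0.00833333° lon × 0.00416667° lat.
south 11.42917° N, north 11.43333° N.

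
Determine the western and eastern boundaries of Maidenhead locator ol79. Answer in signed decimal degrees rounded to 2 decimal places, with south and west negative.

114.00, 116.00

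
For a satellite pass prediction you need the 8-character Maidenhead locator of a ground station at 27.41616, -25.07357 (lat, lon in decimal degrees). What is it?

Offset from 180°W / 90°S: lon 154.92643°, lat 117.41616°.
Field: 154.92643/20 → 7 → H, 117.41616/10 → 11 → L; chars HL.
Square: 14.92643/2 → 7, 7.41616/1 → 7; chars 77.
Subsquare: 0.92643/0.0833333 → 11 → l, 0.41616/0.0416667 → 9 → j; chars lj.
Extended square: 0.00976/0.00833333 → 1, 0.04116/0.00416667 → 9; chars 19.

HL77lj19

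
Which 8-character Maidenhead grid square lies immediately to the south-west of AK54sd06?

AK54rd95

Longitude extended square 0; −1 → -1, wraps to 9, carry into subsquare.
Longitude subsquare s = 18; −1 → 17 = r.
Latitude extended square 6; −1 → 5.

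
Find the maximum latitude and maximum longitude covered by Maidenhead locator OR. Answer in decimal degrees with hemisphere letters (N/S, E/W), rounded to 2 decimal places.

Field O=14, R=17: +14·20° lon, +17·10° lat → SW at lon 100°, lat 80°.
Cell spans 20° lon × 10° lat. NE corner is SW corner plus one full cell.
latitude 90.00° N, longitude 120.00° E.

90.00° N, 120.00° E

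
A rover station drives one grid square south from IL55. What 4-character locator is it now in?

Latitude square 5; −1 → 4.
The longitude characters are unchanged.

IL54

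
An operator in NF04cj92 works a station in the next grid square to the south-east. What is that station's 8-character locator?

NF04dj01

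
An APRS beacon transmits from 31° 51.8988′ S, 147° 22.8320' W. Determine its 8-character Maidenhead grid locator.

BF68hd42

Offset from 180°W / 90°S: lon 32.61947°, lat 58.13502°.
Field: lon ⌊32.61947/20⌋ = 1 → B; lat ⌊58.13502/10⌋ = 5 → F.
Square: lon ⌊12.61947/2⌋ = 6; lat ⌊8.13502/1⌋ = 8.
Subsquare: lon ⌊0.61947/0.0833333⌋ = 7 → h; lat ⌊0.13502/0.0416667⌋ = 3 → d.
Extended square: lon ⌊0.03613/0.00833333⌋ = 4; lat ⌊0.01002/0.00416667⌋ = 2.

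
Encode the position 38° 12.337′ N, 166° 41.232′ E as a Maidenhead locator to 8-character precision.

RM38ie29

Add 180° to longitude and 90° to latitude: 346.68720, 128.20562.
Field: lon ⌊346.68720/20⌋ = 17 → R; lat ⌊128.20562/10⌋ = 12 → M.
Square: lon ⌊6.68720/2⌋ = 3; lat ⌊8.20562/1⌋ = 8.
Subsquare: lon ⌊0.68720/0.0833333⌋ = 8 → i; lat ⌊0.20562/0.0416667⌋ = 4 → e.
Extended square: lon ⌊0.02053/0.00833333⌋ = 2; lat ⌊0.03895/0.00416667⌋ = 9.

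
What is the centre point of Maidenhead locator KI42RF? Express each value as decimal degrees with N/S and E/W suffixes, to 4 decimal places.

Field K=10, I=8: +10·20° lon, +8·10° lat → SW at lon 20°, lat -10°.
Square 4, 2: +4·2° lon, +2·1° lat → SW at lon 28°, lat -8°.
Subsquare r=17, f=5: +17·0.0833333° lon, +5·0.0416667° lat → SW at lon 29.4167°, lat -7.79167°.
Cell spans 0.0833333° lon × 0.0416667° lat. Centre is SW corner plus half of each.
latitude 7.7708° S, longitude 29.4583° E.

7.7708° S, 29.4583° E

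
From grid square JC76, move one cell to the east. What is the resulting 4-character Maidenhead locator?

JC86

Longitude square 7; +1 → 8.
The latitude characters are unchanged.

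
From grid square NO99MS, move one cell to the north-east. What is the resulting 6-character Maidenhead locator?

NO99nt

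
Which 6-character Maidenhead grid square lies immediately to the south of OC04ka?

Latitude subsquare a = 0; −1 → -1, wraps to 23 = x, carry into square.
Latitude square 4; −1 → 3.
The longitude characters are unchanged.

OC03kx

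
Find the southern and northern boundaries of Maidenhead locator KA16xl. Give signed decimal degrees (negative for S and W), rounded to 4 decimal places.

-83.5417, -83.5000

Field K=10, A=0: +10·20° lon, +0·10° lat → SW at lon 20°, lat -90°.
Square 1, 6: +1·2° lon, +6·1° lat → SW at lon 22°, lat -84°.
Subsquare x=23, l=11: +23·0.0833333° lon, +11·0.0416667° lat → SW at lon 23.9167°, lat -83.5417°.
Cell spans 0.0833333° lon × 0.0416667° lat.
south -83.5417, north -83.5000.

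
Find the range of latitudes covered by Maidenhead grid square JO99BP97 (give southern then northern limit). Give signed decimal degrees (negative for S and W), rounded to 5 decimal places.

59.65417, 59.65833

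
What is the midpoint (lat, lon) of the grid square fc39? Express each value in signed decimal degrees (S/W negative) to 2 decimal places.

Field F=5, C=2: +5·20° lon, +2·10° lat → SW at lon -80°, lat -70°.
Square 3, 9: +3·2° lon, +9·1° lat → SW at lon -74°, lat -61°.
Cell spans 2° lon × 1° lat. Centre is SW corner plus half of each.
latitude -60.50, longitude -73.00.

-60.50, -73.00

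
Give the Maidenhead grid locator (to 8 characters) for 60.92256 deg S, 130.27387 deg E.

PC59db28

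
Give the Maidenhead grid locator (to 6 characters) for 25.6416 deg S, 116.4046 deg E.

Add 180° to longitude and 90° to latitude: 296.4046, 64.3584.
Field: 296.4046/20 → 14 → O, 64.3584/10 → 6 → G; chars OG.
Square: 16.4046/2 → 8, 4.3584/1 → 4; chars 84.
Subsquare: 0.4046/0.0833333 → 4 → e, 0.3584/0.0416667 → 8 → i; chars ei.

OG84ei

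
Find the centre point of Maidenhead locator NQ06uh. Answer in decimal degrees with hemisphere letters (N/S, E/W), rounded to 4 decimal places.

76.3125° N, 81.7083° E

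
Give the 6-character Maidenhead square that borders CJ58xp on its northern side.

Latitude subsquare p = 15; +1 → 16 = q.
The longitude characters are unchanged.

CJ58xq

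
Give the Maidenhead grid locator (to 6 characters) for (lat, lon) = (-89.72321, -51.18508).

GA40jg

Add 180° to longitude and 90° to latitude: 128.8149, 0.2768.
Field: lon ⌊128.8149/20⌋ = 6 → G; lat ⌊0.2768/10⌋ = 0 → A.
Square: lon ⌊8.8149/2⌋ = 4; lat ⌊0.2768/1⌋ = 0.
Subsquare: lon ⌊0.8149/0.0833333⌋ = 9 → j; lat ⌊0.2768/0.0416667⌋ = 6 → g.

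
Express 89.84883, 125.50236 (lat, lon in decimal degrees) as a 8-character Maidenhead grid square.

Shift to the Maidenhead origin (180°W, 90°S): lon 305.50236, lat 179.84883.
Field: lon ⌊305.50236/20⌋ = 15 → P; lat ⌊179.84883/10⌋ = 17 → R.
Square: lon ⌊5.50236/2⌋ = 2; lat ⌊9.84883/1⌋ = 9.
Subsquare: lon ⌊1.50236/0.0833333⌋ = 18 → s; lat ⌊0.84883/0.0416667⌋ = 20 → u.
Extended square: lon ⌊0.00236/0.00833333⌋ = 0; lat ⌊0.01550/0.00416667⌋ = 3.

PR29su03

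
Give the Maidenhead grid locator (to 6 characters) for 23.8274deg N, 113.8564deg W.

DL33bt

Offset from 180°W / 90°S: lon 66.1436°, lat 113.8274°.
Field: 66.1436/20 → 3 → D, 113.8274/10 → 11 → L; chars DL.
Square: 6.1436/2 → 3, 3.8274/1 → 3; chars 33.
Subsquare: 0.1436/0.0833333 → 1 → b, 0.8274/0.0416667 → 19 → t; chars bt.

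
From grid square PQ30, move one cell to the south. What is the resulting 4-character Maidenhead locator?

PP39

Latitude square 0; −1 → -1, wraps to 9, carry into field.
Latitude field Q = 16; −1 → 15 = P.
The longitude characters are unchanged.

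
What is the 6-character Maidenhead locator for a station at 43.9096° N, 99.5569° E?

Shift to the Maidenhead origin (180°W, 90°S): lon 279.5569, lat 133.9096.
Field: lon ⌊279.5569/20⌋ = 13 → N; lat ⌊133.9096/10⌋ = 13 → N.
Square: lon ⌊19.5569/2⌋ = 9; lat ⌊3.9096/1⌋ = 3.
Subsquare: lon ⌊1.5569/0.0833333⌋ = 18 → s; lat ⌊0.9096/0.0416667⌋ = 21 → v.

NN93sv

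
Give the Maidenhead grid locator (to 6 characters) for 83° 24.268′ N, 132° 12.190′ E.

PR63cj

Add 180° to longitude and 90° to latitude: 312.2032, 173.4045.
Field: lon ⌊312.2032/20⌋ = 15 → P; lat ⌊173.4045/10⌋ = 17 → R.
Square: lon ⌊12.2032/2⌋ = 6; lat ⌊3.4045/1⌋ = 3.
Subsquare: lon ⌊0.2032/0.0833333⌋ = 2 → c; lat ⌊0.4045/0.0416667⌋ = 9 → j.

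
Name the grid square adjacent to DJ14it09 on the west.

Longitude extended square 0; −1 → -1, wraps to 9, carry into subsquare.
Longitude subsquare i = 8; −1 → 7 = h.
The latitude characters are unchanged.

DJ14ht99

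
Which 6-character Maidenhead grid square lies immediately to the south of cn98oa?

CN97ox

Latitude subsquare a = 0; −1 → -1, wraps to 23 = x, carry into square.
Latitude square 8; −1 → 7.
The longitude characters are unchanged.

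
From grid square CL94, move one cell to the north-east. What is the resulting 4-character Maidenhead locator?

DL05

Longitude square 9; +1 → 10, wraps to 0, carry into field.
Longitude field C = 2; +1 → 3 = D.
Latitude square 4; +1 → 5.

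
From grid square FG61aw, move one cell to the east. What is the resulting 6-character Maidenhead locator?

FG61bw

Longitude subsquare a = 0; +1 → 1 = b.
The latitude characters are unchanged.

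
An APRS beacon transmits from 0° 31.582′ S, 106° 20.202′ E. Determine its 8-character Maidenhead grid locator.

OI39el03

Offset from 180°W / 90°S: lon 286.33670°, lat 89.47363°.
Field: 286.33670/20 → 14 → O, 89.47363/10 → 8 → I; chars OI.
Square: 6.33670/2 → 3, 9.47363/1 → 9; chars 39.
Subsquare: 0.33670/0.0833333 → 4 → e, 0.47363/0.0416667 → 11 → l; chars el.
Extended square: 0.00337/0.00833333 → 0, 0.01530/0.00416667 → 3; chars 03.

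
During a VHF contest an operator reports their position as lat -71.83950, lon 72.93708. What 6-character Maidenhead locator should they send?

MB68ld

Shift to the Maidenhead origin (180°W, 90°S): lon 252.9371, lat 18.1605.
Field (20°×10°, letters A–R): lon ⌊252.9371/20⌋ = 12 → M; lat ⌊18.1605/10⌋ = 1 → B.
Square (2°×1°, digits 0–9): lon ⌊12.9371/2⌋ = 6; lat ⌊8.1605/1⌋ = 8.
Subsquare (5′×2.5′, letters a–x): lon ⌊0.9371/0.0833333⌋ = 11 → l; lat ⌊0.1605/0.0416667⌋ = 3 → d.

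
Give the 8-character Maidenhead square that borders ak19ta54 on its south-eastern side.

Longitude extended square 5; +1 → 6.
Latitude extended square 4; −1 → 3.

AK19ta63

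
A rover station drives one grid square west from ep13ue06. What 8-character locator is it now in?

EP13te96

Longitude extended square 0; −1 → -1, wraps to 9, carry into subsquare.
Longitude subsquare u = 20; −1 → 19 = t.
The latitude characters are unchanged.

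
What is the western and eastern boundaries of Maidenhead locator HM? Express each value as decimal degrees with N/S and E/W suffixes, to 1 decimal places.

40.0° W, 20.0° W

Field H=7, M=12: +7·20° lon, +12·10° lat → SW at lon -40°, lat 30°.
Cell spans 20° lon × 10° lat.
west 40.0° W, east 20.0° W.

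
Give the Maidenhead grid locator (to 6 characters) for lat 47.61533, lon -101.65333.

DN97eo

Add 180° to longitude and 90° to latitude: 78.3467, 137.6153.
Field: lon ⌊78.3467/20⌋ = 3 → D; lat ⌊137.6153/10⌋ = 13 → N.
Square: lon ⌊18.3467/2⌋ = 9; lat ⌊7.6153/1⌋ = 7.
Subsquare: lon ⌊0.3467/0.0833333⌋ = 4 → e; lat ⌊0.6153/0.0416667⌋ = 14 → o.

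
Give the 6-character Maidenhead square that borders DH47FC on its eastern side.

Longitude subsquare f = 5; +1 → 6 = g.
The latitude characters are unchanged.

DH47gc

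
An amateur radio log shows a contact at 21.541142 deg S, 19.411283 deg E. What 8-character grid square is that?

Shift to the Maidenhead origin (180°W, 90°S): lon 199.41128, lat 68.45886.
Field (20°×10°, letters A–R): lon ⌊199.41128/20⌋ = 9 → J; lat ⌊68.45886/10⌋ = 6 → G.
Square (2°×1°, digits 0–9): lon ⌊19.41128/2⌋ = 9; lat ⌊8.45886/1⌋ = 8.
Subsquare (5′×2.5′, letters a–x): lon ⌊1.41128/0.0833333⌋ = 16 → q; lat ⌊0.45886/0.0416667⌋ = 11 → l.
Extended square (30″×15″, digits 0–9): lon ⌊0.07795/0.00833333⌋ = 9; lat ⌊0.00052/0.00416667⌋ = 0.

JG98ql90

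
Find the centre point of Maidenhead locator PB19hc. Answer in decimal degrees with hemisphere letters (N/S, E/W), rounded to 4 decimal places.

70.8958° S, 122.6250° E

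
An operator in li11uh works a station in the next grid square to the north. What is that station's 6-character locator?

LI11ui

Latitude subsquare h = 7; +1 → 8 = i.
The longitude characters are unchanged.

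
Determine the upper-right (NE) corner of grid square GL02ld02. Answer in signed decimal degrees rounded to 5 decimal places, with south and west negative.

22.13750, -59.07500

Field G=6, L=11: +6·20° lon, +11·10° lat → SW at lon -60°, lat 20°.
Square 0, 2: +0·2° lon, +2·1° lat → SW at lon -60°, lat 22°.
Subsquare l=11, d=3: +11·0.0833333° lon, +3·0.0416667° lat → SW at lon -59.0833°, lat 22.125°.
Extended square 0, 2: +0·0.00833333° lon, +2·0.00416667° lat → SW at lon -59.0833°, lat 22.1333°.
Cell spans 0.00833333° lon × 0.00416667° lat. NE corner is SW corner plus one full cell.
latitude 22.13750, longitude -59.07500.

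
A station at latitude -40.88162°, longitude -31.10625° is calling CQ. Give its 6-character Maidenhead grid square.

HE49kc

Offset from 180°W / 90°S: lon 148.8938°, lat 49.1184°.
Field: 148.8938/20 → 7 → H, 49.1184/10 → 4 → E; chars HE.
Square: 8.8938/2 → 4, 9.1184/1 → 9; chars 49.
Subsquare: 0.8938/0.0833333 → 10 → k, 0.1184/0.0416667 → 2 → c; chars kc.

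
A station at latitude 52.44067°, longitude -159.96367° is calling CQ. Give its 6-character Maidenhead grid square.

Add 180° to longitude and 90° to latitude: 20.0363, 142.4407.
Field (20°×10°, letters A–R): 20.0363/20 → 1 → B, 142.4407/10 → 14 → O; chars BO.
Square (2°×1°, digits 0–9): 0.0363/2 → 0, 2.4407/1 → 2; chars 02.
Subsquare (5′×2.5′, letters a–x): 0.0363/0.0833333 → 0 → a, 0.4407/0.0416667 → 10 → k; chars ak.

BO02ak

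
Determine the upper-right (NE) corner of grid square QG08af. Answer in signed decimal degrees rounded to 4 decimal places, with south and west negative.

-21.7500, 140.0833

Field Q=16, G=6: +16·20° lon, +6·10° lat → SW at lon 140°, lat -30°.
Square 0, 8: +0·2° lon, +8·1° lat → SW at lon 140°, lat -22°.
Subsquare a=0, f=5: +0·0.0833333° lon, +5·0.0416667° lat → SW at lon 140°, lat -21.7917°.
Cell spans 0.0833333° lon × 0.0416667° lat. NE corner is SW corner plus one full cell.
latitude -21.7500, longitude 140.0833.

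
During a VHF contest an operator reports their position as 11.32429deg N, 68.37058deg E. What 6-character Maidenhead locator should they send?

Add 180° to longitude and 90° to latitude: 248.3706, 101.3243.
Field: lon ⌊248.3706/20⌋ = 12 → M; lat ⌊101.3243/10⌋ = 10 → K.
Square: lon ⌊8.3706/2⌋ = 4; lat ⌊1.3243/1⌋ = 1.
Subsquare: lon ⌊0.3706/0.0833333⌋ = 4 → e; lat ⌊0.3243/0.0416667⌋ = 7 → h.

MK41eh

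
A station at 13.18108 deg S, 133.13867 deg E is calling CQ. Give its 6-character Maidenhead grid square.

Add 180° to longitude and 90° to latitude: 313.1387, 76.8189.
Field (20°×10°, letters A–R): 313.1387/20 → 15 → P, 76.8189/10 → 7 → H; chars PH.
Square (2°×1°, digits 0–9): 13.1387/2 → 6, 6.8189/1 → 6; chars 66.
Subsquare (5′×2.5′, letters a–x): 1.1387/0.0833333 → 13 → n, 0.8189/0.0416667 → 19 → t; chars nt.

PH66nt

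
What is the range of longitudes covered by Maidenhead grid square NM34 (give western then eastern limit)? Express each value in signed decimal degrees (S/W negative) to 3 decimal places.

Field N=13, M=12: +13·20° lon, +12·10° lat → SW at lon 80°, lat 30°.
Square 3, 4: +3·2° lon, +4·1° lat → SW at lon 86°, lat 34°.
Cell spans 2° lon × 1° lat.
west 86.000, east 88.000.

86.000, 88.000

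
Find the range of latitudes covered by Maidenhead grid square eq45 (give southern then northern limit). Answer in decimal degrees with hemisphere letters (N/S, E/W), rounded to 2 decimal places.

Field E=4, Q=16: +4·20° lon, +16·10° lat → SW at lon -100°, lat 70°.
Square 4, 5: +4·2° lon, +5·1° lat → SW at lon -92°, lat 75°.
Cell spans 2° lon × 1° lat.
south 75.00° N, north 76.00° N.

75.00° N, 76.00° N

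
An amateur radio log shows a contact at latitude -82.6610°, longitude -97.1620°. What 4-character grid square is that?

Add 180° to longitude and 90° to latitude: 82.84, 7.34.
Field (20°×10°, letters A–R): lon ⌊82.84/20⌋ = 4 → E; lat ⌊7.34/10⌋ = 0 → A.
Square (2°×1°, digits 0–9): lon ⌊2.84/2⌋ = 1; lat ⌊7.34/1⌋ = 7.

EA17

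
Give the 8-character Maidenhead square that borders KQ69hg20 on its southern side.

KQ69hf29

Latitude extended square 0; −1 → -1, wraps to 9, carry into subsquare.
Latitude subsquare g = 6; −1 → 5 = f.
The longitude characters are unchanged.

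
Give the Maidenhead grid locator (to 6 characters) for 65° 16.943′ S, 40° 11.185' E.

Offset from 180°W / 90°S: lon 220.1864°, lat 24.7176°.
Field: lon ⌊220.1864/20⌋ = 11 → L; lat ⌊24.7176/10⌋ = 2 → C.
Square: lon ⌊0.1864/2⌋ = 0; lat ⌊4.7176/1⌋ = 4.
Subsquare: lon ⌊0.1864/0.0833333⌋ = 2 → c; lat ⌊0.7176/0.0416667⌋ = 17 → r.

LC04cr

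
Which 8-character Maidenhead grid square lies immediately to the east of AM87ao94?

AM87bo04

Longitude extended square 9; +1 → 10, wraps to 0, carry into subsquare.
Longitude subsquare a = 0; +1 → 1 = b.
The latitude characters are unchanged.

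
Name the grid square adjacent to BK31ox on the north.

Latitude subsquare x = 23; +1 → 24, wraps to 0 = a, carry into square.
Latitude square 1; +1 → 2.
The longitude characters are unchanged.

BK32oa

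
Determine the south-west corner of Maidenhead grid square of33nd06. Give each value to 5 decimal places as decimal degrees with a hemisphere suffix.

Field O=14, F=5: +14·20° lon, +5·10° lat → SW at lon 100°, lat -40°.
Square 3, 3: +3·2° lon, +3·1° lat → SW at lon 106°, lat -37°.
Subsquare n=13, d=3: +13·0.0833333° lon, +3·0.0416667° lat → SW at lon 107.083°, lat -36.875°.
Extended square 0, 6: +0·0.00833333° lon, +6·0.00416667° lat → SW at lon 107.083°, lat -36.85°.
latitude 36.85000° S, longitude 107.08333° E.

36.85000° S, 107.08333° E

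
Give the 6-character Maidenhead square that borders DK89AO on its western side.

Longitude subsquare a = 0; −1 → -1, wraps to 23 = x, carry into square.
Longitude square 8; −1 → 7.
The latitude characters are unchanged.

DK79xo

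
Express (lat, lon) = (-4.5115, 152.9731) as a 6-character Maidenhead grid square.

Offset from 180°W / 90°S: lon 332.9731°, lat 85.4885°.
Field (20°×10°, letters A–R): 332.9731/20 → 16 → Q, 85.4885/10 → 8 → I; chars QI.
Square (2°×1°, digits 0–9): 12.9731/2 → 6, 5.4885/1 → 5; chars 65.
Subsquare (5′×2.5′, letters a–x): 0.9731/0.0833333 → 11 → l, 0.4885/0.0416667 → 11 → l; chars ll.

QI65ll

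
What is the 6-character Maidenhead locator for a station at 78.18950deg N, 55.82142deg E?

LQ78ve

Shift to the Maidenhead origin (180°W, 90°S): lon 235.8214, lat 168.1895.
Field: lon ⌊235.8214/20⌋ = 11 → L; lat ⌊168.1895/10⌋ = 16 → Q.
Square: lon ⌊15.8214/2⌋ = 7; lat ⌊8.1895/1⌋ = 8.
Subsquare: lon ⌊1.8214/0.0833333⌋ = 21 → v; lat ⌊0.1895/0.0416667⌋ = 4 → e.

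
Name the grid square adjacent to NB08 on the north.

NB09

Latitude square 8; +1 → 9.
The longitude characters are unchanged.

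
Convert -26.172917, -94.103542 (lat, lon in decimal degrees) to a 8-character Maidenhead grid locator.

Add 180° to longitude and 90° to latitude: 85.89646, 63.82708.
Field: lon ⌊85.89646/20⌋ = 4 → E; lat ⌊63.82708/10⌋ = 6 → G.
Square: lon ⌊5.89646/2⌋ = 2; lat ⌊3.82708/1⌋ = 3.
Subsquare: lon ⌊1.89646/0.0833333⌋ = 22 → w; lat ⌊0.82708/0.0416667⌋ = 19 → t.
Extended square: lon ⌊0.06312/0.00833333⌋ = 7; lat ⌊0.03542/0.00416667⌋ = 8.

EG23wt78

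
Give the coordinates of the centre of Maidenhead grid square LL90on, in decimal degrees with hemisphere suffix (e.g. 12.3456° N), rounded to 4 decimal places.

20.5625° N, 59.2083° E

Field L=11, L=11: +11·20° lon, +11·10° lat → SW at lon 40°, lat 20°.
Square 9, 0: +9·2° lon, +0·1° lat → SW at lon 58°, lat 20°.
Subsquare o=14, n=13: +14·0.0833333° lon, +13·0.0416667° lat → SW at lon 59.1667°, lat 20.5417°.
Cell spans 0.0833333° lon × 0.0416667° lat. Centre is SW corner plus half of each.
latitude 20.5625° N, longitude 59.2083° E.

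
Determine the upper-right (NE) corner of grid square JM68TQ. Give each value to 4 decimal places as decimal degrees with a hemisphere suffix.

38.7083° N, 13.6667° E

Field J=9, M=12: +9·20° lon, +12·10° lat → SW at lon 0°, lat 30°.
Square 6, 8: +6·2° lon, +8·1° lat → SW at lon 12°, lat 38°.
Subsquare t=19, q=16: +19·0.0833333° lon, +16·0.0416667° lat → SW at lon 13.5833°, lat 38.6667°.
Cell spans 0.0833333° lon × 0.0416667° lat. NE corner is SW corner plus one full cell.
latitude 38.7083° N, longitude 13.6667° E.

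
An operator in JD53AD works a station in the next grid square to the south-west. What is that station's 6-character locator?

Longitude subsquare a = 0; −1 → -1, wraps to 23 = x, carry into square.
Longitude square 5; −1 → 4.
Latitude subsquare d = 3; −1 → 2 = c.

JD43xc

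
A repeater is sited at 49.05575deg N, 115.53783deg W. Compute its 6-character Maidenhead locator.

DN29fb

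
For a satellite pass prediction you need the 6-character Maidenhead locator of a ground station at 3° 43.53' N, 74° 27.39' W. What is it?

Offset from 180°W / 90°S: lon 105.5435°, lat 93.7255°.
Field: lon ⌊105.5435/20⌋ = 5 → F; lat ⌊93.7255/10⌋ = 9 → J.
Square: lon ⌊5.5435/2⌋ = 2; lat ⌊3.7255/1⌋ = 3.
Subsquare: lon ⌊1.5435/0.0833333⌋ = 18 → s; lat ⌊0.7255/0.0416667⌋ = 17 → r.

FJ23sr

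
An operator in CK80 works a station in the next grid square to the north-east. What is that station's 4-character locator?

Longitude square 8; +1 → 9.
Latitude square 0; +1 → 1.

CK91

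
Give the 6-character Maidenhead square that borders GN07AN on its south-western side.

Longitude subsquare a = 0; −1 → -1, wraps to 23 = x, carry into square.
Longitude square 0; −1 → -1, wraps to 9, carry into field.
Longitude field G = 6; −1 → 5 = F.
Latitude subsquare n = 13; −1 → 12 = m.

FN97xm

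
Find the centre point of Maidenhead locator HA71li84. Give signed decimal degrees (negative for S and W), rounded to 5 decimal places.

-88.64792, -25.01250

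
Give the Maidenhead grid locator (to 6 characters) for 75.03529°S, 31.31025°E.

KB54px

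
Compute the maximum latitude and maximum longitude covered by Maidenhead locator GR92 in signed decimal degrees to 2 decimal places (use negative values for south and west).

83.00, -40.00

Field G=6, R=17: +6·20° lon, +17·10° lat → SW at lon -60°, lat 80°.
Square 9, 2: +9·2° lon, +2·1° lat → SW at lon -42°, lat 82°.
Cell spans 2° lon × 1° lat. NE corner is SW corner plus one full cell.
latitude 83.00, longitude -40.00.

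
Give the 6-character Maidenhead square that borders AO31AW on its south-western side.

AO21xv

Longitude subsquare a = 0; −1 → -1, wraps to 23 = x, carry into square.
Longitude square 3; −1 → 2.
Latitude subsquare w = 22; −1 → 21 = v.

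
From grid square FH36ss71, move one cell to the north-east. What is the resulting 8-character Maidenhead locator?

FH36ss82

Longitude extended square 7; +1 → 8.
Latitude extended square 1; +1 → 2.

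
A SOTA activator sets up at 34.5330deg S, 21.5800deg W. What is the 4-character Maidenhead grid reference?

HF95

Offset from 180°W / 90°S: lon 158.42°, lat 55.47°.
Field (20°×10°, letters A–R): 158.42/20 → 7 → H, 55.47/10 → 5 → F; chars HF.
Square (2°×1°, digits 0–9): 18.42/2 → 9, 5.47/1 → 5; chars 95.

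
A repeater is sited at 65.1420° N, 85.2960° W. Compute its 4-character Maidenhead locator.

EP75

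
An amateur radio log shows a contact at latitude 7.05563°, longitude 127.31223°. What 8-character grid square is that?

PJ37pb73

Add 180° to longitude and 90° to latitude: 307.31223, 97.05563.
Field (20°×10°, letters A–R): 307.31223/20 → 15 → P, 97.05563/10 → 9 → J; chars PJ.
Square (2°×1°, digits 0–9): 7.31223/2 → 3, 7.05563/1 → 7; chars 37.
Subsquare (5′×2.5′, letters a–x): 1.31223/0.0833333 → 15 → p, 0.05563/0.0416667 → 1 → b; chars pb.
Extended square (30″×15″, digits 0–9): 0.06223/0.00833333 → 7, 0.01396/0.00416667 → 3; chars 73.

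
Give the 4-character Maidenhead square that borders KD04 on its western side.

Longitude square 0; −1 → -1, wraps to 9, carry into field.
Longitude field K = 10; −1 → 9 = J.
The latitude characters are unchanged.

JD94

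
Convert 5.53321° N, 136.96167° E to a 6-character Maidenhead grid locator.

PJ85lm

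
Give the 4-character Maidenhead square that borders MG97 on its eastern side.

Longitude square 9; +1 → 10, wraps to 0, carry into field.
Longitude field M = 12; +1 → 13 = N.
The latitude characters are unchanged.

NG07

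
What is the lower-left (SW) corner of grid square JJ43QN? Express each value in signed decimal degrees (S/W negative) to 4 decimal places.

3.5417, 9.3333

Field J=9, J=9: +9·20° lon, +9·10° lat → SW at lon 0°, lat 0°.
Square 4, 3: +4·2° lon, +3·1° lat → SW at lon 8°, lat 3°.
Subsquare q=16, n=13: +16·0.0833333° lon, +13·0.0416667° lat → SW at lon 9.33333°, lat 3.54167°.
latitude 3.5417, longitude 9.3333.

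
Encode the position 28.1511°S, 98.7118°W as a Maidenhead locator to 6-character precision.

EG01pu

Add 180° to longitude and 90° to latitude: 81.2882, 61.8489.
Field: 81.2882/20 → 4 → E, 61.8489/10 → 6 → G; chars EG.
Square: 1.2882/2 → 0, 1.8489/1 → 1; chars 01.
Subsquare: 1.2882/0.0833333 → 15 → p, 0.8489/0.0416667 → 20 → u; chars pu.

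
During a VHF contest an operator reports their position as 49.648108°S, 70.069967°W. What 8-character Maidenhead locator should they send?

FE40xi14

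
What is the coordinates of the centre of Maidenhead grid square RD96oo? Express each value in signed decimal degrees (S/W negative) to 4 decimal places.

-53.3958, 179.2083

Field R=17, D=3: +17·20° lon, +3·10° lat → SW at lon 160°, lat -60°.
Square 9, 6: +9·2° lon, +6·1° lat → SW at lon 178°, lat -54°.
Subsquare o=14, o=14: +14·0.0833333° lon, +14·0.0416667° lat → SW at lon 179.167°, lat -53.4167°.
Cell spans 0.0833333° lon × 0.0416667° lat. Centre is SW corner plus half of each.
latitude -53.3958, longitude 179.2083.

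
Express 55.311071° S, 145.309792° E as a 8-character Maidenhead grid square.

QD24pq75

Offset from 180°W / 90°S: lon 325.30979°, lat 34.68893°.
Field (20°×10°, letters A–R): 325.30979/20 → 16 → Q, 34.68893/10 → 3 → D; chars QD.
Square (2°×1°, digits 0–9): 5.30979/2 → 2, 4.68893/1 → 4; chars 24.
Subsquare (5′×2.5′, letters a–x): 1.30979/0.0833333 → 15 → p, 0.68893/0.0416667 → 16 → q; chars pq.
Extended square (30″×15″, digits 0–9): 0.05979/0.00833333 → 7, 0.02226/0.00416667 → 5; chars 75.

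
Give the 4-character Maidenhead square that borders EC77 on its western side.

EC67

Longitude square 7; −1 → 6.
The latitude characters are unchanged.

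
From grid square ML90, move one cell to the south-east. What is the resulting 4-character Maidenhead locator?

NK09

Longitude square 9; +1 → 10, wraps to 0, carry into field.
Longitude field M = 12; +1 → 13 = N.
Latitude square 0; −1 → -1, wraps to 9, carry into field.
Latitude field L = 11; −1 → 10 = K.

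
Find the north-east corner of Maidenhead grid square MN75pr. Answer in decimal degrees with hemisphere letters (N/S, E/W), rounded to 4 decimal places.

Field M=12, N=13: +12·20° lon, +13·10° lat → SW at lon 60°, lat 40°.
Square 7, 5: +7·2° lon, +5·1° lat → SW at lon 74°, lat 45°.
Subsquare p=15, r=17: +15·0.0833333° lon, +17·0.0416667° lat → SW at lon 75.25°, lat 45.7083°.
Cell spans 0.0833333° lon × 0.0416667° lat. NE corner is SW corner plus one full cell.
latitude 45.7500° N, longitude 75.3333° E.

45.7500° N, 75.3333° E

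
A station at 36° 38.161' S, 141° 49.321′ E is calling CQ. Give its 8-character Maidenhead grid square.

Shift to the Maidenhead origin (180°W, 90°S): lon 321.82202, lat 53.36398.
Field: lon ⌊321.82202/20⌋ = 16 → Q; lat ⌊53.36398/10⌋ = 5 → F.
Square: lon ⌊1.82202/2⌋ = 0; lat ⌊3.36398/1⌋ = 3.
Subsquare: lon ⌊1.82202/0.0833333⌋ = 21 → v; lat ⌊0.36398/0.0416667⌋ = 8 → i.
Extended square: lon ⌊0.07202/0.00833333⌋ = 8; lat ⌊0.03065/0.00416667⌋ = 7.

QF03vi87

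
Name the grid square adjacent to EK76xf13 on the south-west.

Longitude extended square 1; −1 → 0.
Latitude extended square 3; −1 → 2.

EK76xf02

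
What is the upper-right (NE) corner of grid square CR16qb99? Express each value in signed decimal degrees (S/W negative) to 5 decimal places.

86.08333, -136.58333

Field C=2, R=17: +2·20° lon, +17·10° lat → SW at lon -140°, lat 80°.
Square 1, 6: +1·2° lon, +6·1° lat → SW at lon -138°, lat 86°.
Subsquare q=16, b=1: +16·0.0833333° lon, +1·0.0416667° lat → SW at lon -136.667°, lat 86.0417°.
Extended square 9, 9: +9·0.00833333° lon, +9·0.00416667° lat → SW at lon -136.592°, lat 86.0792°.
Cell spans 0.00833333° lon × 0.00416667° lat. NE corner is SW corner plus one full cell.
latitude 86.08333, longitude -136.58333.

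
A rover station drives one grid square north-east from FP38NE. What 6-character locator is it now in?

Longitude subsquare n = 13; +1 → 14 = o.
Latitude subsquare e = 4; +1 → 5 = f.

FP38of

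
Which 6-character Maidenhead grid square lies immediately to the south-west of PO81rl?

Longitude subsquare r = 17; −1 → 16 = q.
Latitude subsquare l = 11; −1 → 10 = k.

PO81qk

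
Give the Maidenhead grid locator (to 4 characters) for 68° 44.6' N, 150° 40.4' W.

BP48

Offset from 180°W / 90°S: lon 29.33°, lat 158.74°.
Field: lon ⌊29.33/20⌋ = 1 → B; lat ⌊158.74/10⌋ = 15 → P.
Square: lon ⌊9.33/2⌋ = 4; lat ⌊8.74/1⌋ = 8.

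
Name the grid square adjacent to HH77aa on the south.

HH76ax

Latitude subsquare a = 0; −1 → -1, wraps to 23 = x, carry into square.
Latitude square 7; −1 → 6.
The longitude characters are unchanged.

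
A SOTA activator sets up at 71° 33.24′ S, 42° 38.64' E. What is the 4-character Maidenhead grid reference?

LB18

Offset from 180°W / 90°S: lon 222.64°, lat 18.45°.
Field: lon ⌊222.64/20⌋ = 11 → L; lat ⌊18.45/10⌋ = 1 → B.
Square: lon ⌊2.64/2⌋ = 1; lat ⌊8.45/1⌋ = 8.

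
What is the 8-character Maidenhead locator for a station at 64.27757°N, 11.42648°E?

Shift to the Maidenhead origin (180°W, 90°S): lon 191.42648, lat 154.27757.
Field: lon ⌊191.42648/20⌋ = 9 → J; lat ⌊154.27757/10⌋ = 15 → P.
Square: lon ⌊11.42648/2⌋ = 5; lat ⌊4.27757/1⌋ = 4.
Subsquare: lon ⌊1.42648/0.0833333⌋ = 17 → r; lat ⌊0.27757/0.0416667⌋ = 6 → g.
Extended square: lon ⌊0.00981/0.00833333⌋ = 1; lat ⌊0.02757/0.00416667⌋ = 6.

JP54rg16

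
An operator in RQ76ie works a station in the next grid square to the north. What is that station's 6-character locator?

RQ76if

Latitude subsquare e = 4; +1 → 5 = f.
The longitude characters are unchanged.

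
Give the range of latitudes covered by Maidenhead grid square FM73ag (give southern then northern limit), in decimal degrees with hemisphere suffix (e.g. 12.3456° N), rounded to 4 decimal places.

Field F=5, M=12: +5·20° lon, +12·10° lat → SW at lon -80°, lat 30°.
Square 7, 3: +7·2° lon, +3·1° lat → SW at lon -66°, lat 33°.
Subsquare a=0, g=6: +0·0.0833333° lon, +6·0.0416667° lat → SW at lon -66°, lat 33.25°.
Cell spans 0.0833333° lon × 0.0416667° lat.
south 33.2500° N, north 33.2917° N.

33.2500° N, 33.2917° N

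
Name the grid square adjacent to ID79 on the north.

IE70

Latitude square 9; +1 → 10, wraps to 0, carry into field.
Latitude field D = 3; +1 → 4 = E.
The longitude characters are unchanged.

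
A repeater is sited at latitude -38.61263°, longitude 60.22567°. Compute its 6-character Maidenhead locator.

Add 180° to longitude and 90° to latitude: 240.2257, 51.3874.
Field: lon ⌊240.2257/20⌋ = 12 → M; lat ⌊51.3874/10⌋ = 5 → F.
Square: lon ⌊0.2257/2⌋ = 0; lat ⌊1.3874/1⌋ = 1.
Subsquare: lon ⌊0.2257/0.0833333⌋ = 2 → c; lat ⌊0.3874/0.0416667⌋ = 9 → j.

MF01cj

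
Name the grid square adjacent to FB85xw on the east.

Longitude subsquare x = 23; +1 → 24, wraps to 0 = a, carry into square.
Longitude square 8; +1 → 9.
The latitude characters are unchanged.

FB95aw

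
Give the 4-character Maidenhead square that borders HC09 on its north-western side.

GD90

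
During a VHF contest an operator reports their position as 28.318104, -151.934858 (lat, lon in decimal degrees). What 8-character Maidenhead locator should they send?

BL48ah76

Offset from 180°W / 90°S: lon 28.06514°, lat 118.31810°.
Field: lon ⌊28.06514/20⌋ = 1 → B; lat ⌊118.31810/10⌋ = 11 → L.
Square: lon ⌊8.06514/2⌋ = 4; lat ⌊8.31810/1⌋ = 8.
Subsquare: lon ⌊0.06514/0.0833333⌋ = 0 → a; lat ⌊0.31810/0.0416667⌋ = 7 → h.
Extended square: lon ⌊0.06514/0.00833333⌋ = 7; lat ⌊0.02644/0.00416667⌋ = 6.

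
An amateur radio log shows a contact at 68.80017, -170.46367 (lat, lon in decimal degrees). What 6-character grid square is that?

Shift to the Maidenhead origin (180°W, 90°S): lon 9.5363, lat 158.8002.
Field: lon ⌊9.5363/20⌋ = 0 → A; lat ⌊158.8002/10⌋ = 15 → P.
Square: lon ⌊9.5363/2⌋ = 4; lat ⌊8.8002/1⌋ = 8.
Subsquare: lon ⌊1.5363/0.0833333⌋ = 18 → s; lat ⌊0.8002/0.0416667⌋ = 19 → t.

AP48st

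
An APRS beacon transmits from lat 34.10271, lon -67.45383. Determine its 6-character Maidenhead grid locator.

Shift to the Maidenhead origin (180°W, 90°S): lon 112.5462, lat 124.1027.
Field (20°×10°, letters A–R): lon ⌊112.5462/20⌋ = 5 → F; lat ⌊124.1027/10⌋ = 12 → M.
Square (2°×1°, digits 0–9): lon ⌊12.5462/2⌋ = 6; lat ⌊4.1027/1⌋ = 4.
Subsquare (5′×2.5′, letters a–x): lon ⌊0.5462/0.0833333⌋ = 6 → g; lat ⌊0.1027/0.0416667⌋ = 2 → c.

FM64gc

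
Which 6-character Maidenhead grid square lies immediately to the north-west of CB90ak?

CB80xl

Longitude subsquare a = 0; −1 → -1, wraps to 23 = x, carry into square.
Longitude square 9; −1 → 8.
Latitude subsquare k = 10; +1 → 11 = l.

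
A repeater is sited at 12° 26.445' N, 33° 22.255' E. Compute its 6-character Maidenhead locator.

Offset from 180°W / 90°S: lon 213.3709°, lat 102.4407°.
Field (20°×10°, letters A–R): lon ⌊213.3709/20⌋ = 10 → K; lat ⌊102.4407/10⌋ = 10 → K.
Square (2°×1°, digits 0–9): lon ⌊13.3709/2⌋ = 6; lat ⌊2.4407/1⌋ = 2.
Subsquare (5′×2.5′, letters a–x): lon ⌊1.3709/0.0833333⌋ = 16 → q; lat ⌊0.4407/0.0416667⌋ = 10 → k.

KK62qk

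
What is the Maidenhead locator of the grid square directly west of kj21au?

KJ11xu

Longitude subsquare a = 0; −1 → -1, wraps to 23 = x, carry into square.
Longitude square 2; −1 → 1.
The latitude characters are unchanged.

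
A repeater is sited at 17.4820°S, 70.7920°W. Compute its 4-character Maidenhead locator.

Add 180° to longitude and 90° to latitude: 109.21, 72.52.
Field: lon ⌊109.21/20⌋ = 5 → F; lat ⌊72.52/10⌋ = 7 → H.
Square: lon ⌊9.21/2⌋ = 4; lat ⌊2.52/1⌋ = 2.

FH42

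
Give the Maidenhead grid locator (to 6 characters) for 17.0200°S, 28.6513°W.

HH52qx

Add 180° to longitude and 90° to latitude: 151.3487, 72.9800.
Field (20°×10°, letters A–R): lon ⌊151.3487/20⌋ = 7 → H; lat ⌊72.9800/10⌋ = 7 → H.
Square (2°×1°, digits 0–9): lon ⌊11.3487/2⌋ = 5; lat ⌊2.9800/1⌋ = 2.
Subsquare (5′×2.5′, letters a–x): lon ⌊1.3487/0.0833333⌋ = 16 → q; lat ⌊0.9800/0.0416667⌋ = 23 → x.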